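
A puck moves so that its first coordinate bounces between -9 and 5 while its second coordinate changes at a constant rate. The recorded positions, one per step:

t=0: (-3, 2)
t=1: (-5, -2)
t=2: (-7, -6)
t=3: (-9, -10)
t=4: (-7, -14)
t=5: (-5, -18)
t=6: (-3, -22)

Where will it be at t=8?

(1, -30)

The first coordinate reflects between -9 and 5, moving 2 per step.
  step 7: -3 → -1
  step 8: -1 → 1
The second coordinate changes by -4 each step: at step 8 it is -30.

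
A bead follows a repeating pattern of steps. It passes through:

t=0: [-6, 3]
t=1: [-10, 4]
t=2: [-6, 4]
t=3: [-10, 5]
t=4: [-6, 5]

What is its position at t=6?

Step-to-step displacements: [-4, +1], [+4, +0], [-4, +1], [+4, +0] — a repeating cycle of length 2.
step 5: apply [-4, +1] → [-10, 6]
step 6: apply [+4, +0] → [-6, 6]

[-6, 6]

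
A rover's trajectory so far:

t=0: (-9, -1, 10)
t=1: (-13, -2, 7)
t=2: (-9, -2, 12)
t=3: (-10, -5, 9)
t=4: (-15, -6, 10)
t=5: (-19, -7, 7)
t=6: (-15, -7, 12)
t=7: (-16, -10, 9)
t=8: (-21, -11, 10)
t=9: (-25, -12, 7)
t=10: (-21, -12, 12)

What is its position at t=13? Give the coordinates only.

Differencing gives (-4, -1, -3), (+4, +0, +5), (-1, -3, -3), (-5, -1, +1), (-4, -1, -3), (+4, +0, +5), (-1, -3, -3), (-5, -1, +1), (-4, -1, -3), (+4, +0, +5). This is the pattern (-4, -1, -3), (+4, +0, +5), (-1, -3, -3), (-5, -1, +1) repeated.
step 11: apply (-1, -3, -3) → (-22, -15, 9)
step 12: apply (-5, -1, +1) → (-27, -16, 10)
step 13: apply (-4, -1, -3) → (-31, -17, 7)

(-31, -17, 7)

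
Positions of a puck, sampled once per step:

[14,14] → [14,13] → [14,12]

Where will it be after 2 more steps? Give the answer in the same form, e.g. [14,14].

The position changes by [+0,-1] every step.
step 3: [14,12] + [+0,-1] → [14,11]
step 4: [14,11] + [+0,-1] → [14,10]

[14,10]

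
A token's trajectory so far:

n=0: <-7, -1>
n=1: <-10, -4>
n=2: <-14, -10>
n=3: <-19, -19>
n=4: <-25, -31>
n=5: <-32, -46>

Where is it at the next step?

<-40, -64>

First differences are <-3, -3>, <-4, -6>, <-5, -9>, <-6, -12>, <-7, -15>; their common second difference is <-1, -3> (constant acceleration).
step 6: <-32, -46> + <-8, -18> → <-40, -64>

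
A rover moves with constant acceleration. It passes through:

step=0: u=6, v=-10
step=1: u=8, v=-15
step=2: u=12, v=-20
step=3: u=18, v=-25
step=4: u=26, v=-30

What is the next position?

Successive displacements: (+2, -5), (+4, -5), (+6, -5), (+8, -5) — each changes by (+2, +0).
step 5: u=26, v=-30 + (+10, -5) → u=36, v=-35

u=36, v=-35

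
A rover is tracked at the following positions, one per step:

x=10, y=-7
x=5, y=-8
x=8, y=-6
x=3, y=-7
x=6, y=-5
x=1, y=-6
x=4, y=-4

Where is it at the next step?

Step-to-step displacements: (-5, -1), (+3, +2), (-5, -1), (+3, +2), (-5, -1), (+3, +2) — a repeating cycle of length 2.
step 7: apply (-5, -1) → x=-1, y=-5

x=-1, y=-5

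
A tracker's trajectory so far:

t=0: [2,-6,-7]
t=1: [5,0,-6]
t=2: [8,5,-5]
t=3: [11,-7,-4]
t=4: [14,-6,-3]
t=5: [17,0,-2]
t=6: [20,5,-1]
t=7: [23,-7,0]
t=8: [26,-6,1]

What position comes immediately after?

[29,0,2]

First: linear, +3 per step → 29 at step 9.
Second: cycles through -6, 0, 5, -7 every 4 steps. Step 9 lands at position 1 of the cycle → 0.
Third: linear, +1 per step → 2 at step 9.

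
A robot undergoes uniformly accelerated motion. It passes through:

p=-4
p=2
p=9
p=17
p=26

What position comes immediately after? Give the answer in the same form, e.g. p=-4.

Taking differences between consecutive positions: +6, +7, +8, +9. These grow by +1 each step.
step 5: 26 + 10 → p=36

p=36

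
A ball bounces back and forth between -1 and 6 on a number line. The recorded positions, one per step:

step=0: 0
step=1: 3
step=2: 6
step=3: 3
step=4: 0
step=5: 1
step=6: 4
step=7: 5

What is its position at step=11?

The value travels 3 per step and bounces off the walls at -1 and 6.
  step 8: 5 → 2
  step 9: 2 → -1
  step 10: -1 → 2
  step 11: 2 → 5

5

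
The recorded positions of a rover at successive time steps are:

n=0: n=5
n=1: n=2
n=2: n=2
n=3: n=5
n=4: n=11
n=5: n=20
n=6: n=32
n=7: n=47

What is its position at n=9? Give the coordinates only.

n=86

Successive displacements: -3, +0, +3, +6, +9, +12, +15 — each changes by +3.
step 8: 47 + 18 → n=65
step 9: 65 + 21 → n=86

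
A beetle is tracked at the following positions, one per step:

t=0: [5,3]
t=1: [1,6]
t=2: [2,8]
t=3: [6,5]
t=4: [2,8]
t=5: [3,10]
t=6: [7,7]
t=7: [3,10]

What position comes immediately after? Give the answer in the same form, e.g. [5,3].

[4,12]

Step-to-step displacements: [-4,+3], [+1,+2], [+4,-3], [-4,+3], [+1,+2], [+4,-3], [-4,+3] — a repeating cycle of length 3.
step 8: apply [+1,+2] → [4,12]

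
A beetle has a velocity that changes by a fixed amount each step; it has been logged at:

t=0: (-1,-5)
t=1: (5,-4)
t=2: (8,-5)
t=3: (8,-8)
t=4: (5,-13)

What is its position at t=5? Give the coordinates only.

(-1,-20)

First differences are (+6,+1), (+3,-1), (+0,-3), (-3,-5); their common second difference is (-3,-2) (constant acceleration).
step 5: (5,-13) + (-6,-7) → (-1,-20)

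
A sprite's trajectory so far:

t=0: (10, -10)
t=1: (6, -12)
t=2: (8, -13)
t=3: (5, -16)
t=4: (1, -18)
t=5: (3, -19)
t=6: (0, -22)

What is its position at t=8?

(-2, -25)

Step-to-step displacements: (-4, -2), (+2, -1), (-3, -3), (-4, -2), (+2, -1), (-3, -3) — a repeating cycle of length 3.
step 7: apply (-4, -2) → (-4, -24)
step 8: apply (+2, -1) → (-2, -25)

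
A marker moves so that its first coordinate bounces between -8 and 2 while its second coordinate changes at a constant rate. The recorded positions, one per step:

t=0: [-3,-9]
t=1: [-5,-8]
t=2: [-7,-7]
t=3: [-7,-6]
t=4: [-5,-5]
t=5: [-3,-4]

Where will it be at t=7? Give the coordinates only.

The first coordinate travels 2 per step and bounces off the walls at -8 and 2.
  step 6: -3 → -1
  step 7: -1 → 1
The second coordinate changes by +1 each step: at step 7 it is -2.

[1,-2]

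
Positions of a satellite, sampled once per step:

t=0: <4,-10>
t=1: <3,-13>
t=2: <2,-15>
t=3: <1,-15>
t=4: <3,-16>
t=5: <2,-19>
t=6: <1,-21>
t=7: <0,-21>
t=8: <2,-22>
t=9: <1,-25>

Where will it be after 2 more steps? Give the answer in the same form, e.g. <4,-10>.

Differencing gives <-1,-3>, <-1,-2>, <-1,+0>, <+2,-1>, <-1,-3>, <-1,-2>, <-1,+0>, <+2,-1>, <-1,-3>. This is the pattern <-1,-3>, <-1,-2>, <-1,+0>, <+2,-1> repeated.
step 10: apply <-1,-2> → <0,-27>
step 11: apply <-1,+0> → <-1,-27>

<-1,-27>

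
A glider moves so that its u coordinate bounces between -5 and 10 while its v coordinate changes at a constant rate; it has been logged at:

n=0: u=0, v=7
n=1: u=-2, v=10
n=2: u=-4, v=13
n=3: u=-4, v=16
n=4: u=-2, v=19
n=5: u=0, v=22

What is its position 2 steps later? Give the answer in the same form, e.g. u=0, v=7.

The u coordinate travels 2 per step and bounces off the walls at -5 and 10.
  step 6: 0 → 2
  step 7: 2 → 4
The v coordinate changes by +3 each step: at step 7 it is 28.

u=4, v=28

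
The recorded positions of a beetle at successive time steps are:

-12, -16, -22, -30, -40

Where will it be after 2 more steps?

-66

Taking differences between consecutive positions: -4, -6, -8, -10. These grow by -2 each step.
step 5: -40 − 12 → -52
step 6: -52 − 14 → -66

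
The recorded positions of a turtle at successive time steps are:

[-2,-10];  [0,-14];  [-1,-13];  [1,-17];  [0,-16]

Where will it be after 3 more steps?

The moves between consecutive positions are [+2,-4], [-1,+1], [+2,-4], [-1,+1]; they repeat the 2-cycle [[+2,-4], [-1,+1]].
step 5: apply [+2,-4] → [2,-20]
step 6: apply [-1,+1] → [1,-19]
step 7: apply [+2,-4] → [3,-23]

[3,-23]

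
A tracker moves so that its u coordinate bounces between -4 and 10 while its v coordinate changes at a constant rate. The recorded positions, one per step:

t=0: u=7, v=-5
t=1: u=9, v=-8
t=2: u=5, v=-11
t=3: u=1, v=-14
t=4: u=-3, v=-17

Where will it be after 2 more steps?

u=3, v=-23

The u coordinate travels 4 per step and bounces off the walls at -4 and 10.
  step 5: -3 → -1
  step 6: -1 → 3
The v coordinate changes by -3 each step: at step 6 it is -23.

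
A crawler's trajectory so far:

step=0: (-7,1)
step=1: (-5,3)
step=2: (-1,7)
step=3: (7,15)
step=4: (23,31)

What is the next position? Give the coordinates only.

(55,63)

Consecutive displacements (+2,+2), (+4,+4), (+8,+8), (+16,+16) scale by a factor of 2 each step.
step 5: (23,31) + (+32,+32) → (55,63)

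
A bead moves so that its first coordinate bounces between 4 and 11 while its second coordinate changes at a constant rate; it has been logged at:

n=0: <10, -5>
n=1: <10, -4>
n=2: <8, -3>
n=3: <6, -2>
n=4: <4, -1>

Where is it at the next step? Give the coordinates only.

<6, 0>

The first coordinate reflects between 4 and 11, moving 2 per step.
  step 5: 4 → 6
The second coordinate changes by +1 each step: at step 5 it is 0.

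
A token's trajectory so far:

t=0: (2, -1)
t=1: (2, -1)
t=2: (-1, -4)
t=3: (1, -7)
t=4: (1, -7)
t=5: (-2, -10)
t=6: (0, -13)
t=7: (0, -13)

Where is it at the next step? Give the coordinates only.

Step-to-step displacements: (+0, +0), (-3, -3), (+2, -3), (+0, +0), (-3, -3), (+2, -3), (+0, +0) — a repeating cycle of length 3.
step 8: apply (-3, -3) → (-3, -16)

(-3, -16)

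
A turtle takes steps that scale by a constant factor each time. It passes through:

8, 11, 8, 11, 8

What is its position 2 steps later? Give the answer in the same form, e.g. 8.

Step-to-step displacements: +3, -3, +3, -3; each is -1× the previous.
step 5: 8 + 3 → 11
step 6: 11 − 3 → 8

8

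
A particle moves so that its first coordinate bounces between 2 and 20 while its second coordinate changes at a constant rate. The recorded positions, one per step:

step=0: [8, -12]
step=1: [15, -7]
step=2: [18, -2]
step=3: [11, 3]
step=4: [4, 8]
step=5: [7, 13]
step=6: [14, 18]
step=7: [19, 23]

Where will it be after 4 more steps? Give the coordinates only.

[13, 43]

The first coordinate travels 7 per step and bounces off the walls at 2 and 20.
  step 8: 19 → 12
  step 9: 12 → 5
  step 10: 5 → 6
  step 11: 6 → 13
The second coordinate changes by +5 each step: at step 11 it is 43.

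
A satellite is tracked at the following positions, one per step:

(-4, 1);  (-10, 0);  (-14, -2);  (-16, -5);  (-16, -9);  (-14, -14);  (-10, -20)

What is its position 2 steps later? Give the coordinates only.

(4, -35)

Successive displacements: (-6, -1), (-4, -2), (-2, -3), (+0, -4), (+2, -5), (+4, -6) — each changes by (+2, -1).
step 7: (-10, -20) + (+6, -7) → (-4, -27)
step 8: (-4, -27) + (+8, -8) → (4, -35)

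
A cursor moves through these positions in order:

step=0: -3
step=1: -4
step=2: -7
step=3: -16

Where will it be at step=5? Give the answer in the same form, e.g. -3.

Step-to-step displacements: -1, -3, -9; each is 3× the previous.
step 4: -16 − 27 → -43
step 5: -43 − 81 → -124

-124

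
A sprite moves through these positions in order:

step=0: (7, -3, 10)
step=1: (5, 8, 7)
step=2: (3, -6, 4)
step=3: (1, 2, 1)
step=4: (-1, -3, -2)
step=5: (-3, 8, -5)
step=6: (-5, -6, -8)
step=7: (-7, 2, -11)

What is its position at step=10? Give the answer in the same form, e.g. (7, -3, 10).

The first coordinate changes by -2 each step, so at step 10 it is 7 + 10·(-2) = -13.
The second coordinate repeats the cycle [-3, 8, -6, 2] with period 4; step 10 mod 4 = 2, giving -6.
The third coordinate changes by -3 each step, so at step 10 it is 10 + 10·(-3) = -20.

(-13, -6, -20)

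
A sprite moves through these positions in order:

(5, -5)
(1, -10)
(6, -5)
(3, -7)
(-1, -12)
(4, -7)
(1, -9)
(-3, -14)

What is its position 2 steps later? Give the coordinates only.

Step-to-step displacements: (-4, -5), (+5, +5), (-3, -2), (-4, -5), (+5, +5), (-3, -2), (-4, -5) — a repeating cycle of length 3.
step 8: apply (+5, +5) → (2, -9)
step 9: apply (-3, -2) → (-1, -11)

(-1, -11)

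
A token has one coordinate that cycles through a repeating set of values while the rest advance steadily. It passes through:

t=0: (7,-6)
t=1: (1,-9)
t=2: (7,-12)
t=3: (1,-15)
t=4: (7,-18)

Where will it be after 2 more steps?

First: cycles through 7, 1 every 2 steps. Step 6 lands at position 0 of the cycle → 7.
Second: linear, -3 per step → -24 at step 6.

(7,-24)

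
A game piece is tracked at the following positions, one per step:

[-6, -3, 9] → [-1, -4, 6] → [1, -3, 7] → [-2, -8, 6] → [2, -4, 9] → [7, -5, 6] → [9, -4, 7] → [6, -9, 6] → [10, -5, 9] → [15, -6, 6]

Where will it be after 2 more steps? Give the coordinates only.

The moves between consecutive positions are [+5, -1, -3], [+2, +1, +1], [-3, -5, -1], [+4, +4, +3], [+5, -1, -3], [+2, +1, +1], [-3, -5, -1], [+4, +4, +3], [+5, -1, -3]; they repeat the 4-cycle [[+5, -1, -3], [+2, +1, +1], [-3, -5, -1], [+4, +4, +3]].
step 10: apply [+2, +1, +1] → [17, -5, 7]
step 11: apply [-3, -5, -1] → [14, -10, 6]

[14, -10, 6]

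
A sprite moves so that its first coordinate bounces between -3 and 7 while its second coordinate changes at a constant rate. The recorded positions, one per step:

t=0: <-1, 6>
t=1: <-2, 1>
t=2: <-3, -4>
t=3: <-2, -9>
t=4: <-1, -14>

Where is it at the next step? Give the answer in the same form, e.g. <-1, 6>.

The first coordinate travels 1 per step and bounces off the walls at -3 and 7.
  step 5: -1 → 0
The second coordinate changes by -5 each step: at step 5 it is -19.

<0, -19>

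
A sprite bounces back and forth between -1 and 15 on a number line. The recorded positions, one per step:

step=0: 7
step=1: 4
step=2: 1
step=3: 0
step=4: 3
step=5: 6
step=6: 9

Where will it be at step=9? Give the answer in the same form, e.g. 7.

12

The value travels 3 per step and bounces off the walls at -1 and 15.
  step 7: 9 → 12
  step 8: 12 → 15
  step 9: 15 → 12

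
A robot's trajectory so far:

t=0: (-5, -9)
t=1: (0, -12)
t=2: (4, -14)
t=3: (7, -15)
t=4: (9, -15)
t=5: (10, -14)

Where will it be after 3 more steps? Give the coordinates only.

(7, -5)

Taking differences between consecutive positions: (+5, -3), (+4, -2), (+3, -1), (+2, +0), (+1, +1). These grow by (-1, +1) each step.
step 6: (10, -14) + (+0, +2) → (10, -12)
step 7: (10, -12) + (-1, +3) → (9, -9)
step 8: (9, -9) + (-2, +4) → (7, -5)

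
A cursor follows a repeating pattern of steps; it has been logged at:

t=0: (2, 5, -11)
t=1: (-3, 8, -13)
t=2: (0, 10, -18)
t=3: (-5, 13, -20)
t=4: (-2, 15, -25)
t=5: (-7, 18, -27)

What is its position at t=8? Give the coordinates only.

Step-to-step displacements: (-5, +3, -2), (+3, +2, -5), (-5, +3, -2), (+3, +2, -5), (-5, +3, -2) — a repeating cycle of length 2.
step 6: apply (+3, +2, -5) → (-4, 20, -32)
step 7: apply (-5, +3, -2) → (-9, 23, -34)
step 8: apply (+3, +2, -5) → (-6, 25, -39)

(-6, 25, -39)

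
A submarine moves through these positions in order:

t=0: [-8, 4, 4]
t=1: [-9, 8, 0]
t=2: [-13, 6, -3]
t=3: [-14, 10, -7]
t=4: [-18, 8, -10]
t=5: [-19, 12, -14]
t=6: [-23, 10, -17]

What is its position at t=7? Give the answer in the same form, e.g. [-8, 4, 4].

Differencing gives [-1, +4, -4], [-4, -2, -3], [-1, +4, -4], [-4, -2, -3], [-1, +4, -4], [-4, -2, -3]. This is the pattern [-1, +4, -4], [-4, -2, -3] repeated.
step 7: apply [-1, +4, -4] → [-24, 14, -21]

[-24, 14, -21]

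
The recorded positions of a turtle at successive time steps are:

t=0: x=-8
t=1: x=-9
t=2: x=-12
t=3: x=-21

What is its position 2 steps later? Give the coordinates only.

x=-129

The jumps are -1, -3, -9 — a geometric progression with ratio 3.
step 4: -21 − 27 → x=-48
step 5: -48 − 81 → x=-129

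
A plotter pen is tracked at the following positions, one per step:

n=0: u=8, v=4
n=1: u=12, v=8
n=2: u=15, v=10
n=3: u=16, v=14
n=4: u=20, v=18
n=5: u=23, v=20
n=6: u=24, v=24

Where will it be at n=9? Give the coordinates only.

The moves between consecutive positions are (+4,+4), (+3,+2), (+1,+4), (+4,+4), (+3,+2), (+1,+4); they repeat the 3-cycle [(+4,+4), (+3,+2), (+1,+4)].
step 7: apply (+4,+4) → u=28, v=28
step 8: apply (+3,+2) → u=31, v=30
step 9: apply (+1,+4) → u=32, v=34

u=32, v=34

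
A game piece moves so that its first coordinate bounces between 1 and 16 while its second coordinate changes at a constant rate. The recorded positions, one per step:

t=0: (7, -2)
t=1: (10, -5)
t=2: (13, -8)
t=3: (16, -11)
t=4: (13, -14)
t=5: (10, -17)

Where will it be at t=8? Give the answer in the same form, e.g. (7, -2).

(1, -26)

The first coordinate reflects between 1 and 16, moving 3 per step.
  step 6: 10 → 7
  step 7: 7 → 4
  step 8: 4 → 1
The second coordinate changes by -3 each step: at step 8 it is -26.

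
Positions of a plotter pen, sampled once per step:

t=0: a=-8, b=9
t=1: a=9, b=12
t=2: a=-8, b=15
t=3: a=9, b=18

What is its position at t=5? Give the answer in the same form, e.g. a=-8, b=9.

a=9, b=24

A: cycles through -8, 9 every 2 steps. Step 5 lands at position 1 of the cycle → 9.
B: linear, +3 per step → 24 at step 5.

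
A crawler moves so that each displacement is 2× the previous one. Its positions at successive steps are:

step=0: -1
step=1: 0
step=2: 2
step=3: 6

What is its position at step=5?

The jumps are +1, +2, +4 — a geometric progression with ratio 2.
step 4: 6 + 8 → 14
step 5: 14 + 16 → 30

30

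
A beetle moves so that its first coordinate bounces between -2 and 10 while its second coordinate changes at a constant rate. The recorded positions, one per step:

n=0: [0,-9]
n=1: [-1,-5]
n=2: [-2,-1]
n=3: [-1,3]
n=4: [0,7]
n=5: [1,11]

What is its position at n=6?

The first coordinate travels 1 per step and bounces off the walls at -2 and 10.
  step 6: 1 → 2
The second coordinate changes by +4 each step: at step 6 it is 15.

[2,15]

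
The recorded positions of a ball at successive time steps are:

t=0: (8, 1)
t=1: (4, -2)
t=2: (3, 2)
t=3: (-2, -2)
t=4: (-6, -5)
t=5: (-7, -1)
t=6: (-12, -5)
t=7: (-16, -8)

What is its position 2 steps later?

(-22, -8)

The moves between consecutive positions are (-4, -3), (-1, +4), (-5, -4), (-4, -3), (-1, +4), (-5, -4), (-4, -3); they repeat the 3-cycle [(-4, -3), (-1, +4), (-5, -4)].
step 8: apply (-1, +4) → (-17, -4)
step 9: apply (-5, -4) → (-22, -8)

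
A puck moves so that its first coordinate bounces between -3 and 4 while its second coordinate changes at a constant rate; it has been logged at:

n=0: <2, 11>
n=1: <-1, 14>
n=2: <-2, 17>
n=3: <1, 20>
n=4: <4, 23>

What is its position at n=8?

The first coordinate travels 3 per step and bounces off the walls at -3 and 4.
  step 5: 4 → 1
  step 6: 1 → -2
  step 7: -2 → -1
  step 8: -1 → 2
The second coordinate changes by +3 each step: at step 8 it is 35.

<2, 35>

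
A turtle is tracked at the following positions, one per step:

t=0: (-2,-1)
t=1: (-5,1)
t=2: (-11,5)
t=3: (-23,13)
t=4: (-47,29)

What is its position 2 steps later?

(-191,125)

Step-to-step displacements: (-3,+2), (-6,+4), (-12,+8), (-24,+16); each is 2× the previous.
step 5: (-47,29) + (-48,+32) → (-95,61)
step 6: (-95,61) + (-96,+64) → (-191,125)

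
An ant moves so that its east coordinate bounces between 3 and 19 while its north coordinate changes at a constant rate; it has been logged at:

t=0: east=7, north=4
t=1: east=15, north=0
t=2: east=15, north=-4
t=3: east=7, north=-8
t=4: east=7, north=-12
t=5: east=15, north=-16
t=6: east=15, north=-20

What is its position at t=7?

east=7, north=-24

The east coordinate reflects between 3 and 19, moving 8 per step.
  step 7: 15 → 7
The north coordinate changes by -4 each step: at step 7 it is -24.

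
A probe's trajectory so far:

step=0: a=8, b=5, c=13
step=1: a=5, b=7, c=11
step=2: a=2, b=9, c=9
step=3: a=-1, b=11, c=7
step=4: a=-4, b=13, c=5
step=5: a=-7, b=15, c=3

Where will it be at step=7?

Constant displacement of (-3, +2, -2) per step.
step 6: a=-7, b=15, c=3 + (-3, +2, -2) → a=-10, b=17, c=1
step 7: a=-10, b=17, c=1 + (-3, +2, -2) → a=-13, b=19, c=-1

a=-13, b=19, c=-1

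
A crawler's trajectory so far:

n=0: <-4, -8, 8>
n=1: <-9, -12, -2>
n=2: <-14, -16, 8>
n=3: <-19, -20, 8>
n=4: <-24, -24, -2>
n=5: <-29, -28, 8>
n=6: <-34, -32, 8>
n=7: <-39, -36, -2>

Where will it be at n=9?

<-49, -44, 8>

First: linear, -5 per step → -49 at step 9.
Second: linear, -4 per step → -44 at step 9.
Third: cycles through 8, -2, 8 every 3 steps. Step 9 lands at position 0 of the cycle → 8.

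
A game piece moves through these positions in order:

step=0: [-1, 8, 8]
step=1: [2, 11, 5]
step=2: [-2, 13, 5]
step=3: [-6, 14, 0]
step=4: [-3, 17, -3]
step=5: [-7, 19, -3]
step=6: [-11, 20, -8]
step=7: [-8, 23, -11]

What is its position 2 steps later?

[-16, 26, -16]

Differencing gives [+3, +3, -3], [-4, +2, +0], [-4, +1, -5], [+3, +3, -3], [-4, +2, +0], [-4, +1, -5], [+3, +3, -3]. This is the pattern [+3, +3, -3], [-4, +2, +0], [-4, +1, -5] repeated.
step 8: apply [-4, +2, +0] → [-12, 25, -11]
step 9: apply [-4, +1, -5] → [-16, 26, -16]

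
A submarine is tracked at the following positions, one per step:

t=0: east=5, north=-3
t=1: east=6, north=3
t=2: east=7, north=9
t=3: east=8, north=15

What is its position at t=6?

east=11, north=33

The position changes by (+1, +6) every step.
step 4: east=8, north=15 + (+1, +6) → east=9, north=21
step 5: east=9, north=21 + (+1, +6) → east=10, north=27
step 6: east=10, north=27 + (+1, +6) → east=11, north=33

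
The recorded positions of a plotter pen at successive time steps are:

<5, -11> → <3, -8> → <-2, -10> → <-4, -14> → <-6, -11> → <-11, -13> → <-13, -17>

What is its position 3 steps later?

Differencing gives <-2, +3>, <-5, -2>, <-2, -4>, <-2, +3>, <-5, -2>, <-2, -4>. This is the pattern <-2, +3>, <-5, -2>, <-2, -4> repeated.
step 7: apply <-2, +3> → <-15, -14>
step 8: apply <-5, -2> → <-20, -16>
step 9: apply <-2, -4> → <-22, -20>

<-22, -20>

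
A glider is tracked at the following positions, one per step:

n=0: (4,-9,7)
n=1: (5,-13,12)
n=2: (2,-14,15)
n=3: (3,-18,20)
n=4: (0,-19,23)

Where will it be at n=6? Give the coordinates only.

The moves between consecutive positions are (+1,-4,+5), (-3,-1,+3), (+1,-4,+5), (-3,-1,+3); they repeat the 2-cycle [(+1,-4,+5), (-3,-1,+3)].
step 5: apply (+1,-4,+5) → (1,-23,28)
step 6: apply (-3,-1,+3) → (-2,-24,31)

(-2,-24,31)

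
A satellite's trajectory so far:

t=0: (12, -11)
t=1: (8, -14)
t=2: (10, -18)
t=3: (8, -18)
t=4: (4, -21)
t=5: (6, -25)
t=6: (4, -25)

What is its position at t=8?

Differencing gives (-4, -3), (+2, -4), (-2, +0), (-4, -3), (+2, -4), (-2, +0). This is the pattern (-4, -3), (+2, -4), (-2, +0) repeated.
step 7: apply (-4, -3) → (0, -28)
step 8: apply (+2, -4) → (2, -32)

(2, -32)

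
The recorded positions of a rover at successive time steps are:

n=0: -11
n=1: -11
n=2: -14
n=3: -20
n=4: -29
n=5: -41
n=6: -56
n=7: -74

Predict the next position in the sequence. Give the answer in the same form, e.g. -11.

Taking differences between consecutive positions: +0, -3, -6, -9, -12, -15, -18. These grow by -3 each step.
step 8: -74 − 21 → -95

-95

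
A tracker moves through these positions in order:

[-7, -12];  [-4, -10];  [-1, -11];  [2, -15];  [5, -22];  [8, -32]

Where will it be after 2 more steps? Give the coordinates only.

Taking differences between consecutive positions: [+3, +2], [+3, -1], [+3, -4], [+3, -7], [+3, -10]. These grow by [+0, -3] each step.
step 6: [8, -32] + [+3, -13] → [11, -45]
step 7: [11, -45] + [+3, -16] → [14, -61]

[14, -61]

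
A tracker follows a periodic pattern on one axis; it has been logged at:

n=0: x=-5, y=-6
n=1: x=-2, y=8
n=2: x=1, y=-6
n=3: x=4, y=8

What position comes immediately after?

X: linear, +3 per step → 7 at step 4.
Y: cycles through -6, 8 every 2 steps. Step 4 lands at position 0 of the cycle → -6.

x=7, y=-6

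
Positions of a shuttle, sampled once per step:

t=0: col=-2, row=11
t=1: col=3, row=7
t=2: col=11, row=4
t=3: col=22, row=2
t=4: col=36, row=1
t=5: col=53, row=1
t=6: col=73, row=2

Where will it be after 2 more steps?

First differences are (+5, -4), (+8, -3), (+11, -2), (+14, -1), (+17, +0), (+20, +1); their common second difference is (+3, +1) (constant acceleration).
step 7: col=73, row=2 + (+23, +2) → col=96, row=4
step 8: col=96, row=4 + (+26, +3) → col=122, row=7

col=122, row=7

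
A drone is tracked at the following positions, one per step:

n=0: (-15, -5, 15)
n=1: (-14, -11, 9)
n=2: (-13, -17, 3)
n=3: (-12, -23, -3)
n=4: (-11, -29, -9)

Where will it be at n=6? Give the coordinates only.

Constant displacement of (+1, -6, -6) per step.
step 5: (-11, -29, -9) + (+1, -6, -6) → (-10, -35, -15)
step 6: (-10, -35, -15) + (+1, -6, -6) → (-9, -41, -21)

(-9, -41, -21)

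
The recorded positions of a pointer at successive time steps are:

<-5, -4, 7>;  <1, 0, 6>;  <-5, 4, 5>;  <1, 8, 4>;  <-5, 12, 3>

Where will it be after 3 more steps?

<1, 24, 0>

First: cycles through -5, 1 every 2 steps. Step 7 lands at position 1 of the cycle → 1.
Second: linear, +4 per step → 24 at step 7.
Third: linear, -1 per step → 0 at step 7.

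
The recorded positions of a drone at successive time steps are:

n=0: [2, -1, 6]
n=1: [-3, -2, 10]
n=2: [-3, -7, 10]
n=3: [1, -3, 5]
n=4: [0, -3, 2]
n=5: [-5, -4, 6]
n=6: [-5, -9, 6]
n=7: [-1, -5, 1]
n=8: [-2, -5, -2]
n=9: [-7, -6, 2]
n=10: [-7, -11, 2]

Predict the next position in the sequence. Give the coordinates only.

[-3, -7, -3]

Differencing gives [-5, -1, +4], [+0, -5, +0], [+4, +4, -5], [-1, +0, -3], [-5, -1, +4], [+0, -5, +0], [+4, +4, -5], [-1, +0, -3], [-5, -1, +4], [+0, -5, +0]. This is the pattern [-5, -1, +4], [+0, -5, +0], [+4, +4, -5], [-1, +0, -3] repeated.
step 11: apply [+4, +4, -5] → [-3, -7, -3]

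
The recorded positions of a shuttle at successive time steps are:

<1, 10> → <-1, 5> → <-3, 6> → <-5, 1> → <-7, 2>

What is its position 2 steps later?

Step-to-step displacements: <-2, -5>, <-2, +1>, <-2, -5>, <-2, +1> — a repeating cycle of length 2.
step 5: apply <-2, -5> → <-9, -3>
step 6: apply <-2, +1> → <-11, -2>

<-11, -2>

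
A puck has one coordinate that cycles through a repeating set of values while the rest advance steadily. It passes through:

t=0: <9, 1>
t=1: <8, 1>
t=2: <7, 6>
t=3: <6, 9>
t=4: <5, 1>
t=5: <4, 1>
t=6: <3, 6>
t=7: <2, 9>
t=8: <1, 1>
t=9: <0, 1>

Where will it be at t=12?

<-3, 1>

First: linear, -1 per step → -3 at step 12.
Second: cycles through 1, 1, 6, 9 every 4 steps. Step 12 lands at position 0 of the cycle → 1.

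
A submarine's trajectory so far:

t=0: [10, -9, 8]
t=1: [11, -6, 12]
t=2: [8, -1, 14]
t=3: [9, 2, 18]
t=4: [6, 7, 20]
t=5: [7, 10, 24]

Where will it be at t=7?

Differencing gives [+1, +3, +4], [-3, +5, +2], [+1, +3, +4], [-3, +5, +2], [+1, +3, +4]. This is the pattern [+1, +3, +4], [-3, +5, +2] repeated.
step 6: apply [-3, +5, +2] → [4, 15, 26]
step 7: apply [+1, +3, +4] → [5, 18, 30]

[5, 18, 30]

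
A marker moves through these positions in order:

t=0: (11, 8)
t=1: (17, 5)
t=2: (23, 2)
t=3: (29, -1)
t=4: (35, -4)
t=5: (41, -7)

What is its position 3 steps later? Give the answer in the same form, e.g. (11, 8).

(59, -16)

Each step adds (+6, -3) to the position.
step 6: (41, -7) + (+6, -3) → (47, -10)
step 7: (47, -10) + (+6, -3) → (53, -13)
step 8: (53, -13) + (+6, -3) → (59, -16)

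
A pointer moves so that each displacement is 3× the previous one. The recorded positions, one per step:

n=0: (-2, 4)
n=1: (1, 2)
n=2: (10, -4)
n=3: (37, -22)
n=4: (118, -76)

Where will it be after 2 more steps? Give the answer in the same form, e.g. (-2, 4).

Step-to-step displacements: (+3, -2), (+9, -6), (+27, -18), (+81, -54); each is 3× the previous.
step 5: (118, -76) + (+243, -162) → (361, -238)
step 6: (361, -238) + (+729, -486) → (1090, -724)

(1090, -724)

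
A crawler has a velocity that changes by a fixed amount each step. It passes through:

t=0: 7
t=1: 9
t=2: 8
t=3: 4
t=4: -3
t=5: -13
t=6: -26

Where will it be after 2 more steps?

Taking differences between consecutive positions: +2, -1, -4, -7, -10, -13. These grow by -3 each step.
step 7: -26 − 16 → -42
step 8: -42 − 19 → -61

-61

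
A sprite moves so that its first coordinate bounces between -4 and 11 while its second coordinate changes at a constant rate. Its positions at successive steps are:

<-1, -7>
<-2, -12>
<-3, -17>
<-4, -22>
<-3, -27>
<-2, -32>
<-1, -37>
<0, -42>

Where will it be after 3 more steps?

The first coordinate reflects between -4 and 11, moving 1 per step.
  step 8: 0 → 1
  step 9: 1 → 2
  step 10: 2 → 3
The second coordinate changes by -5 each step: at step 10 it is -57.

<3, -57>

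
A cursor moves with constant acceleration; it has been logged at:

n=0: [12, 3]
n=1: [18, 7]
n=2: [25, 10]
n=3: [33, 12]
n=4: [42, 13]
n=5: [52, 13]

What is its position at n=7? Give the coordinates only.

Taking differences between consecutive positions: [+6, +4], [+7, +3], [+8, +2], [+9, +1], [+10, +0]. These grow by [+1, -1] each step.
step 6: [52, 13] + [+11, -1] → [63, 12]
step 7: [63, 12] + [+12, -2] → [75, 10]

[75, 10]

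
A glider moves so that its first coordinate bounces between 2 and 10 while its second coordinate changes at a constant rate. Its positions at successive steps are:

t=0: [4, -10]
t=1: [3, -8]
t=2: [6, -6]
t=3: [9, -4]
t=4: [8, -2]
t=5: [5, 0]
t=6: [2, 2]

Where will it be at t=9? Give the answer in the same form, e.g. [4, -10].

[9, 8]

The first coordinate reflects between 2 and 10, moving 3 per step.
  step 7: 2 → 5
  step 8: 5 → 8
  step 9: 8 → 9
The second coordinate changes by +2 each step: at step 9 it is 8.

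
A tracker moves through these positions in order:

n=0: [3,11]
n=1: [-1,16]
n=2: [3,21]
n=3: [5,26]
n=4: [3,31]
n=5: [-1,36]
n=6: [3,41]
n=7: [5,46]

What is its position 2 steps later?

First: cycles through 3, -1, 3, 5 every 4 steps. Step 9 lands at position 1 of the cycle → -1.
Second: linear, +5 per step → 56 at step 9.

[-1,56]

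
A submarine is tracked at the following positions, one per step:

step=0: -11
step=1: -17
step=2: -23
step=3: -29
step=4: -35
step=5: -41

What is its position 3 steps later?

-59

The position changes by -6 every step.
step 6: -41 − 6 → -47
step 7: -47 − 6 → -53
step 8: -53 − 6 → -59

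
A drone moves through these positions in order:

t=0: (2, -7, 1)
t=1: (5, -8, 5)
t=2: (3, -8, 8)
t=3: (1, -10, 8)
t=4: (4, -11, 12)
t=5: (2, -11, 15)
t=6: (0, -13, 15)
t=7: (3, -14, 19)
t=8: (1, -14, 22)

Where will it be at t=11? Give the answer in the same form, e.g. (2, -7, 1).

(0, -17, 29)

Step-to-step displacements: (+3, -1, +4), (-2, +0, +3), (-2, -2, +0), (+3, -1, +4), (-2, +0, +3), (-2, -2, +0), (+3, -1, +4), (-2, +0, +3) — a repeating cycle of length 3.
step 9: apply (-2, -2, +0) → (-1, -16, 22)
step 10: apply (+3, -1, +4) → (2, -17, 26)
step 11: apply (-2, +0, +3) → (0, -17, 29)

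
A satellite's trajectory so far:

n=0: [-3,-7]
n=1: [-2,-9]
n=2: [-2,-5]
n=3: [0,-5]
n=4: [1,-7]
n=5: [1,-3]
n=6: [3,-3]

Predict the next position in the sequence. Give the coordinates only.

The moves between consecutive positions are [+1,-2], [+0,+4], [+2,+0], [+1,-2], [+0,+4], [+2,+0]; they repeat the 3-cycle [[+1,-2], [+0,+4], [+2,+0]].
step 7: apply [+1,-2] → [4,-5]

[4,-5]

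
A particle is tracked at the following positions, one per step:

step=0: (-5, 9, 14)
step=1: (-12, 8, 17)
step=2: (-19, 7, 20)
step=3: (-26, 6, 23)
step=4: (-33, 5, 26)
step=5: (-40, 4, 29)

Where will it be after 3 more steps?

Constant displacement of (-7, -1, +3) per step.
step 6: (-40, 4, 29) + (-7, -1, +3) → (-47, 3, 32)
step 7: (-47, 3, 32) + (-7, -1, +3) → (-54, 2, 35)
step 8: (-54, 2, 35) + (-7, -1, +3) → (-61, 1, 38)

(-61, 1, 38)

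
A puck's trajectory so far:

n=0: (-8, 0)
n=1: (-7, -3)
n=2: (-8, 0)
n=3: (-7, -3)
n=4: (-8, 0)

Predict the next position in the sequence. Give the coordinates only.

The jumps are (+1, -3), (-1, +3), (+1, -3), (-1, +3) — a geometric progression with ratio -1.
step 5: (-8, 0) + (+1, -3) → (-7, -3)

(-7, -3)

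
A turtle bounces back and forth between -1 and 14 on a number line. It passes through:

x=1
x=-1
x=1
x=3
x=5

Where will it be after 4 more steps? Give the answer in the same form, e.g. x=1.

The value travels 2 per step and bounces off the walls at -1 and 14.
  step 5: 5 → 7
  step 6: 7 → 9
  step 7: 9 → 11
  step 8: 11 → 13

x=13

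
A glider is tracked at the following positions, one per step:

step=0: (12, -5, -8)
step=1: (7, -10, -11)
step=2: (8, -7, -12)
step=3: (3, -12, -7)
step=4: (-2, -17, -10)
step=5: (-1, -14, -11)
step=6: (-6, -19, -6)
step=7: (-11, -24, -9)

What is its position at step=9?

The moves between consecutive positions are (-5, -5, -3), (+1, +3, -1), (-5, -5, +5), (-5, -5, -3), (+1, +3, -1), (-5, -5, +5), (-5, -5, -3); they repeat the 3-cycle [(-5, -5, -3), (+1, +3, -1), (-5, -5, +5)].
step 8: apply (+1, +3, -1) → (-10, -21, -10)
step 9: apply (-5, -5, +5) → (-15, -26, -5)

(-15, -26, -5)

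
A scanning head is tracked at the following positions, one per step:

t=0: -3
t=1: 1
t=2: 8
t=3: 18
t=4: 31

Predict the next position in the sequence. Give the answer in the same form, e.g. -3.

47

Successive displacements: +4, +7, +10, +13 — each changes by +3.
step 5: 31 + 16 → 47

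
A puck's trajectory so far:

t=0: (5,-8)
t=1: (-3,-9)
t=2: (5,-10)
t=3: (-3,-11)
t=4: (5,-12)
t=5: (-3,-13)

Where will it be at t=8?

(5,-16)

The first coordinate repeats the cycle [5, -3] with period 2; step 8 mod 2 = 0, giving 5.
The second coordinate changes by -1 each step, so at step 8 it is -8 + 8·(-1) = -16.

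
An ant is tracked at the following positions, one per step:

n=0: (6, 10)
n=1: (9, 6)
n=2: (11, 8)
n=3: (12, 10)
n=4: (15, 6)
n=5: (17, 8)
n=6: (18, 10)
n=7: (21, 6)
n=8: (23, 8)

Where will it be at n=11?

(29, 8)

The moves between consecutive positions are (+3, -4), (+2, +2), (+1, +2), (+3, -4), (+2, +2), (+1, +2), (+3, -4), (+2, +2); they repeat the 3-cycle [(+3, -4), (+2, +2), (+1, +2)].
step 9: apply (+1, +2) → (24, 10)
step 10: apply (+3, -4) → (27, 6)
step 11: apply (+2, +2) → (29, 8)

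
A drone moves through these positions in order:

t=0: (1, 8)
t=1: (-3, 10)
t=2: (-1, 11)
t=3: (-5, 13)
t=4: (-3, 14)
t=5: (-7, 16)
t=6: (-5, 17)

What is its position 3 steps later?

Step-to-step displacements: (-4, +2), (+2, +1), (-4, +2), (+2, +1), (-4, +2), (+2, +1) — a repeating cycle of length 2.
step 7: apply (-4, +2) → (-9, 19)
step 8: apply (+2, +1) → (-7, 20)
step 9: apply (-4, +2) → (-11, 22)

(-11, 22)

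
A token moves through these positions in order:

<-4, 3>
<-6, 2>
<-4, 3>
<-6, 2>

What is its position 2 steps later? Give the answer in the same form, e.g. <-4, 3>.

<-6, 2>

Consecutive displacements <-2, -1>, <+2, +1>, <-2, -1> scale by a factor of -1 each step.
step 4: <-6, 2> + <+2, +1> → <-4, 3>
step 5: <-4, 3> + <-2, -1> → <-6, 2>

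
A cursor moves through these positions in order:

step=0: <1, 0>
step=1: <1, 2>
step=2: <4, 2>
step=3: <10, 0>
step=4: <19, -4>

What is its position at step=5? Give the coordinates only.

Taking differences between consecutive positions: <+0, +2>, <+3, +0>, <+6, -2>, <+9, -4>. These grow by <+3, -2> each step.
step 5: <19, -4> + <+12, -6> → <31, -10>

<31, -10>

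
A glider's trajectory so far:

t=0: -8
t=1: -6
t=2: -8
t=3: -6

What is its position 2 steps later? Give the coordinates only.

Consecutive displacements +2, -2, +2 scale by a factor of -1 each step.
step 4: -6 − 2 → -8
step 5: -8 + 2 → -6

-6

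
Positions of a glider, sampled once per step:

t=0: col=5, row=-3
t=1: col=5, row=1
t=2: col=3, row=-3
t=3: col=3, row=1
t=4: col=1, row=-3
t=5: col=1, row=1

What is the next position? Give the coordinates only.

Differencing gives (+0, +4), (-2, -4), (+0, +4), (-2, -4), (+0, +4). This is the pattern (+0, +4), (-2, -4) repeated.
step 6: apply (-2, -4) → col=-1, row=-3

col=-1, row=-3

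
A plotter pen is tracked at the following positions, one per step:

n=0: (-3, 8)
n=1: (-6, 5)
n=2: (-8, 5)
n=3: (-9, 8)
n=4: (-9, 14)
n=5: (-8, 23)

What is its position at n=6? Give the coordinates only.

Successive displacements: (-3, -3), (-2, +0), (-1, +3), (+0, +6), (+1, +9) — each changes by (+1, +3).
step 6: (-8, 23) + (+2, +12) → (-6, 35)

(-6, 35)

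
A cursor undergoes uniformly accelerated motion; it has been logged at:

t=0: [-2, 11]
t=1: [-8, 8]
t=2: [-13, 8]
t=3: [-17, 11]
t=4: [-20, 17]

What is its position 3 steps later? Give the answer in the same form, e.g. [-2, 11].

Taking differences between consecutive positions: [-6, -3], [-5, +0], [-4, +3], [-3, +6]. These grow by [+1, +3] each step.
step 5: [-20, 17] + [-2, +9] → [-22, 26]
step 6: [-22, 26] + [-1, +12] → [-23, 38]
step 7: [-23, 38] + [+0, +15] → [-23, 53]

[-23, 53]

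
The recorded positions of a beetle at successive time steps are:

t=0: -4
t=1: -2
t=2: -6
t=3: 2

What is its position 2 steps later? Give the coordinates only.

18

The jumps are +2, -4, +8 — a geometric progression with ratio -2.
step 4: 2 − 16 → -14
step 5: -14 + 32 → 18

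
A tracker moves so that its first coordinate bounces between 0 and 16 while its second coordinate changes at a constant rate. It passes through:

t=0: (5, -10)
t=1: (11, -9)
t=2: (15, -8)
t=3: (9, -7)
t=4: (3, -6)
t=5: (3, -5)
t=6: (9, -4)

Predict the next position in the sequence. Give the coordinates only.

(15, -3)

The first coordinate travels 6 per step and bounces off the walls at 0 and 16.
  step 7: 9 → 15
The second coordinate changes by +1 each step: at step 7 it is -3.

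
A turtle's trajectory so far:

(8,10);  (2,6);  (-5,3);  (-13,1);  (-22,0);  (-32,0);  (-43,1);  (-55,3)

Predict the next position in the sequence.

(-68,6)

First differences are (-6,-4), (-7,-3), (-8,-2), (-9,-1), (-10,+0), (-11,+1), (-12,+2); their common second difference is (-1,+1) (constant acceleration).
step 8: (-55,3) + (-13,+3) → (-68,6)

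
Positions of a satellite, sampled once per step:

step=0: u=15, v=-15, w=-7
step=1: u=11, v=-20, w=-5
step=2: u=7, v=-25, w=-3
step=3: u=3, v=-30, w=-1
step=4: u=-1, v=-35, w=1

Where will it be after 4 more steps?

u=-17, v=-55, w=9

Each step adds (-4,-5,+2) to the position.
step 5: u=-1, v=-35, w=1 + (-4,-5,+2) → u=-5, v=-40, w=3
step 6: u=-5, v=-40, w=3 + (-4,-5,+2) → u=-9, v=-45, w=5
step 7: u=-9, v=-45, w=5 + (-4,-5,+2) → u=-13, v=-50, w=7
step 8: u=-13, v=-50, w=7 + (-4,-5,+2) → u=-17, v=-55, w=9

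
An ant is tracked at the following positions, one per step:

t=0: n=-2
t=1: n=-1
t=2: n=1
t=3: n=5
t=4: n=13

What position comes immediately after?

Step-to-step displacements: +1, +2, +4, +8; each is 2× the previous.
step 5: 13 + 16 → n=29

n=29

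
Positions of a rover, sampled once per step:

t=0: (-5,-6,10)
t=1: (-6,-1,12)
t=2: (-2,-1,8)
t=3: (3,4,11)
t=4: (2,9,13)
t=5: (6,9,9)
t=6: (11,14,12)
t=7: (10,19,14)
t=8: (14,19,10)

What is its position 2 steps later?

(18,29,15)

The moves between consecutive positions are (-1,+5,+2), (+4,+0,-4), (+5,+5,+3), (-1,+5,+2), (+4,+0,-4), (+5,+5,+3), (-1,+5,+2), (+4,+0,-4); they repeat the 3-cycle [(-1,+5,+2), (+4,+0,-4), (+5,+5,+3)].
step 9: apply (+5,+5,+3) → (19,24,13)
step 10: apply (-1,+5,+2) → (18,29,15)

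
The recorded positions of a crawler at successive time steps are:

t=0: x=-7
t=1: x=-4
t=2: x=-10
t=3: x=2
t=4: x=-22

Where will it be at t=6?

The jumps are +3, -6, +12, -24 — a geometric progression with ratio -2.
step 5: -22 + 48 → x=26
step 6: 26 − 96 → x=-70

x=-70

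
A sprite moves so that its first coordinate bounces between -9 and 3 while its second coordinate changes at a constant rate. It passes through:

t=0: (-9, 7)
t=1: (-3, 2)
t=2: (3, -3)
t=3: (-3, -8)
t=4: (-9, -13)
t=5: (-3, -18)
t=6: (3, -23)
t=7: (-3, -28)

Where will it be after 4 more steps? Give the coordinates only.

(-3, -48)

The first coordinate travels 6 per step and bounces off the walls at -9 and 3.
  step 8: -3 → -9
  step 9: -9 → -3
  step 10: -3 → 3
  step 11: 3 → -3
The second coordinate changes by -5 each step: at step 11 it is -48.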